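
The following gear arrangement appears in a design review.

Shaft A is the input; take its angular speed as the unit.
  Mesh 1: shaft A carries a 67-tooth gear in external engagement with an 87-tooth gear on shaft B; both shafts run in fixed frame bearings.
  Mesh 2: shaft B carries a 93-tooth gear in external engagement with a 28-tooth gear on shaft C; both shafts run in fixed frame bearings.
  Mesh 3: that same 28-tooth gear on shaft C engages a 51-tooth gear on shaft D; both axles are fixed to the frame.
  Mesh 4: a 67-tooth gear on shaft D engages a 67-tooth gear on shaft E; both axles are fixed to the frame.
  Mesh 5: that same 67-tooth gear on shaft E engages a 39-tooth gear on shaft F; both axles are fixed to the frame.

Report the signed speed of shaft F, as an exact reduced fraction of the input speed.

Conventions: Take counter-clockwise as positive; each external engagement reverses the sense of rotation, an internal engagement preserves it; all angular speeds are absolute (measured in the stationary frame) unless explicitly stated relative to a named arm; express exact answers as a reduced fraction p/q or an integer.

5-mesh fixed-axis compound train (all bearings frame-fixed)
mesh 1 [67T→87T]: |ω|/ω_in = 1×67/87 = 67/87, sense flips to −
mesh 2 [93T→28T]: |ω|/ω_in = (67/87)×93/28 = 2077/812, sense flips to +
mesh 3 [28T→51T]: |ω|/ω_in = (2077/812)×28/51 = 2077/1479, sense flips to −
mesh 4 [67T→67T]: |ω|/ω_in = (2077/1479)×67/67 = 2077/1479, sense flips to +
mesh 5 [67T→39T]: |ω|/ω_in = (2077/1479)×67/39 = 139159/57681, sense flips to −
signed output speed (× input speed) = -139159/57681

-139159/57681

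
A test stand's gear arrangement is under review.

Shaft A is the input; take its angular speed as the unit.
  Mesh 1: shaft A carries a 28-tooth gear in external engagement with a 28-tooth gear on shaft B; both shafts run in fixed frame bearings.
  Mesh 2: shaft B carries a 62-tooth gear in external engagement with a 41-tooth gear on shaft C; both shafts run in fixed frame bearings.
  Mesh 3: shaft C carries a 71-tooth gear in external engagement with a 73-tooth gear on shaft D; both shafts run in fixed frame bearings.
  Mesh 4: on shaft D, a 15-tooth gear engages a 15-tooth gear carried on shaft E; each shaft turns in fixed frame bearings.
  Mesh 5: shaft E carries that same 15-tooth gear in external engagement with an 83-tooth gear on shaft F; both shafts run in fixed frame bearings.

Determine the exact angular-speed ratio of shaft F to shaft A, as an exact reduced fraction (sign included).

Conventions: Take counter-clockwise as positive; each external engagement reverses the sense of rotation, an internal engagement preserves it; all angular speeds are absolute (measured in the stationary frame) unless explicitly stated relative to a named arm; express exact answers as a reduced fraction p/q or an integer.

class = fixed-axis compound train [5 meshes; 5 ratios multiply, 5 sense flips]
mesh 1 [28T→28T]: running ratio 1, sense −
mesh 2 [62T→41T]: running ratio 62/41, sense +
mesh 3 [71T→73T]: running ratio 4402/2993, sense −
mesh 4 [15T→15T]: running ratio 4402/2993, sense +
mesh 5 [15T→83T]: running ratio 66030/248419, sense −
ω_out/ω_in = -66030/248419

-66030/248419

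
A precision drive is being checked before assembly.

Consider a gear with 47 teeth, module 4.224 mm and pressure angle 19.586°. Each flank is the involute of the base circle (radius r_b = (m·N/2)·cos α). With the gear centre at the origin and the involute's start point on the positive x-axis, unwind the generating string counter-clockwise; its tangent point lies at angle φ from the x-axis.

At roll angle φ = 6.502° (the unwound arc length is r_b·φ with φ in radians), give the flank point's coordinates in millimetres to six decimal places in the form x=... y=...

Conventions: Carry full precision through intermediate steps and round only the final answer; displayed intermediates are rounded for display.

x=94.120766 y=0.045499

class = single-mesh tooth geometry [base-circle involute, m = 4.224, 47T]
pitch radius r_p = m·N/2 = 4.224·47/2 = 99.264000
base radius r_b = r_p·cos α = 99.264000·cos 19.586° = 93.520525
roll angle φ = 6.502° = 0.11348131 rad
x = r_b·(cos φ + φ·sin φ) = 94.120766
y = r_b·(sin φ − φ·cos φ) = 0.045499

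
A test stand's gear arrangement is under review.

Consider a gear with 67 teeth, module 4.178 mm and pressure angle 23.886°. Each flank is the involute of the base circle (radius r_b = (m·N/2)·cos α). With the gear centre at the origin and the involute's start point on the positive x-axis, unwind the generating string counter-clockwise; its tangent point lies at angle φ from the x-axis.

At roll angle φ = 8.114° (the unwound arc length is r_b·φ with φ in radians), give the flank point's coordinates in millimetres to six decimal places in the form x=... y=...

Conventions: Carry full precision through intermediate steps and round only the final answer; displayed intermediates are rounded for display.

recognized (one wheel, involute flank): single-mesh tooth geometry, m = 4.178, N = 67
pitch radius r_p = m·N/2 = 4.178·67/2 = 139.963000
base radius r_b = r_p·cos α = 139.963000·cos 23.886° = 127.975578
roll angle φ = 8.114° = 0.14161602 rad
x = r_b·(cos φ + φ·sin φ) = 129.252432
y = r_b·(sin φ − φ·cos φ) = 0.120913

x=129.252432 y=0.120913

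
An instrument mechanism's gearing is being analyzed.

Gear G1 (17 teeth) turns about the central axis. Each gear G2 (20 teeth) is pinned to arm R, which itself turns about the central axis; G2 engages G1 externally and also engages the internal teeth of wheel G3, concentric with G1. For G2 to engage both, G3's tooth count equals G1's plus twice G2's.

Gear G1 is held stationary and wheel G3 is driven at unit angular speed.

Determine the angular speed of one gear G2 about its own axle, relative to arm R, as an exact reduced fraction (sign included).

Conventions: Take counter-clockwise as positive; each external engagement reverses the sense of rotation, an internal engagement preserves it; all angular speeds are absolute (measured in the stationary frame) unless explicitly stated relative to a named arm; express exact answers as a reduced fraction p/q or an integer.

class = planetary set [G3 = 17+2·20 = 57; Willis about the carrier]
ring teeth: 17 + 2·20 = 57
17(ω_sun−ω_arm) = −57(ω_ring−ω_arm),  ω_sun = 0, ω_ring = 1
17(0−ω_arm) = −57(1−ω_arm)  ⇒  74·ω_arm = 57  ⇒  ω_arm = 57/74
sun–planet mesh: 17·(0−57/74) = −20·(ω_p−ω_arm)  ⇒  ω_p−ω_arm = 969/1480
exact speed ratio = 969/1480

969/1480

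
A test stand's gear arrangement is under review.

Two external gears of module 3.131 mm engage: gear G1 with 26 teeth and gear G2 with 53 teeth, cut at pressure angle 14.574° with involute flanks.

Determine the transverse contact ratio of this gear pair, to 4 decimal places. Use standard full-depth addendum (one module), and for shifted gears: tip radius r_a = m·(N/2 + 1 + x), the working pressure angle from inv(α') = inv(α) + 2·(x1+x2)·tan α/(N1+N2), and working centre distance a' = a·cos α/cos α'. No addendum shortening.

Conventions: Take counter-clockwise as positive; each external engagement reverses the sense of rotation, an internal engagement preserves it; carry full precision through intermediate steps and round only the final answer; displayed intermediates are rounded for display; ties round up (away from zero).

single-mesh involute tooth geometry (26T engaging 53T at module 3.131)
base radii: r_b1 = 39.393318, r_b2 = 80.301764
tip radii: r_a1 = 43.834000, r_a2 = 86.102500
no profile shift: α' = α, a' = a
action lengths: √(r_a1²−r_b1²) = 19.224621, √(r_a2²−r_b2²) = 31.068750
base pitch p_b = π·m·cos α = 9.519828
CR = (19.224621 + 31.068750 − 123.674500·sin 14.57400°)/9.519828 = 2.014021
contact ratio ≈ 2.0140

2.0140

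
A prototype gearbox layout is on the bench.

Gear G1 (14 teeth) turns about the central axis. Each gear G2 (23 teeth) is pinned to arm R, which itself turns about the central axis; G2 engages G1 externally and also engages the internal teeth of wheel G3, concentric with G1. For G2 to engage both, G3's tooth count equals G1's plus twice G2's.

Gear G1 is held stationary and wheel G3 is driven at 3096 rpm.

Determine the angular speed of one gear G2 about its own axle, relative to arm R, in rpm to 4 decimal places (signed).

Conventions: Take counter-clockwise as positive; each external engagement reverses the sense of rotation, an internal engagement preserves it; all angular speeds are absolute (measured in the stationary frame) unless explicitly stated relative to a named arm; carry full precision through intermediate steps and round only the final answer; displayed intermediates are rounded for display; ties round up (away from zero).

planetary set (14T centre, 23T on arm, 60T internal) — Willis relation
normalise by the input: solve with ω_ring = 1, then scale by 3096 rpm
ring teeth: 14 + 2·23 = 60
14(ω_sun−ω_arm) = −60(ω_ring−ω_arm),  ω_sun = 0, ω_ring = 1
14(0−ω_arm) = −60(1−ω_arm)  ⇒  74·ω_arm = 60  ⇒  ω_arm = 30/37
sun–planet mesh: 14·(0−30/37) = −23·(ω_p−ω_arm)  ⇒  ω_p−ω_arm = 420/851
scale: ω_p−ω_arm = 420/851 × 3096 rpm = +1527.9906 rpm

+1527.9906 rpm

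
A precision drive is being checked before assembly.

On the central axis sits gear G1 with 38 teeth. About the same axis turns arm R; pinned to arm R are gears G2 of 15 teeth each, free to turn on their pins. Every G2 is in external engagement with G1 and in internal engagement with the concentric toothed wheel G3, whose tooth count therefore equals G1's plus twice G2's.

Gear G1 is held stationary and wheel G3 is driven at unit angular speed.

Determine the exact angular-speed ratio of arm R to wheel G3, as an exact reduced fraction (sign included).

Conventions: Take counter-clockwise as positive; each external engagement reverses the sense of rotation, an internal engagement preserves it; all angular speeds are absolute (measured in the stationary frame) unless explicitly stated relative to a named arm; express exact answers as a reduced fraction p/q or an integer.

34/53

topology: planetary set — G1 38T / G2 15T / G3 68T, arm = carrier (Willis)
ring teeth: 38 + 2·15 = 68
38(ω_sun−ω_arm) = −68(ω_ring−ω_arm),  ω_sun = 0, ω_ring = 1
38(0−ω_arm) = −68(1−ω_arm)  ⇒  106·ω_arm = 68  ⇒  ω_arm = 34/53
ω_out/ω_in = 34/53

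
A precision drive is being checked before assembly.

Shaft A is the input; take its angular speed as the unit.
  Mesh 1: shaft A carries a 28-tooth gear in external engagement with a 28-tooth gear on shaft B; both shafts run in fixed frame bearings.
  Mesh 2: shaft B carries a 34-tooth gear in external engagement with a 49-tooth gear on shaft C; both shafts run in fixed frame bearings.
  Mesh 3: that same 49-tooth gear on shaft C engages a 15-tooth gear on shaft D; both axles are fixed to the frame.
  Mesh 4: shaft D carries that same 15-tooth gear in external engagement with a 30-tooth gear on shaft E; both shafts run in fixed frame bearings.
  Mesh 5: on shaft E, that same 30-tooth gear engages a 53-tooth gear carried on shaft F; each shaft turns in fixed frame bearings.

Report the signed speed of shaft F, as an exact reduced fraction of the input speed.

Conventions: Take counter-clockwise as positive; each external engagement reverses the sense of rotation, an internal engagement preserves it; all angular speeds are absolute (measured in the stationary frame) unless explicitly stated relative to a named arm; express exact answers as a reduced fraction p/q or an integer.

-34/53

5-mesh fixed-axis compound train (all bearings frame-fixed)
mesh 1 [28T→28T]: |ω|/ω_in = 1×28/28 = 1, sense flips to −
mesh 2 [34T→49T]: |ω|/ω_in = 1×34/49 = 34/49, sense flips to +
mesh 3 [49T→15T]: |ω|/ω_in = (34/49)×49/15 = 34/15, sense flips to −
mesh 4 [15T→30T]: |ω|/ω_in = (34/15)×15/30 = 17/15, sense flips to +
mesh 5 [30T→53T]: |ω|/ω_in = (17/15)×30/53 = 34/53, sense flips to −
signed output speed (× input speed) = -34/53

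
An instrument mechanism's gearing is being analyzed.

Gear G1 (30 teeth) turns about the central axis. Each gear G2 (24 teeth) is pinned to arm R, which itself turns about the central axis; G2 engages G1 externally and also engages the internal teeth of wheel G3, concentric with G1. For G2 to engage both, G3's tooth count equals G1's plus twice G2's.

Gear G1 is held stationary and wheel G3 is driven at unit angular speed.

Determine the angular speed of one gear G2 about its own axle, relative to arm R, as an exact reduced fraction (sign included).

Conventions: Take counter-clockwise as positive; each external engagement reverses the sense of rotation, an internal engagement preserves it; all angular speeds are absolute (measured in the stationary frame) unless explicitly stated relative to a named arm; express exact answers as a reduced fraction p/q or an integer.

65/72

planetary set (30T centre, 24T on arm, 78T internal) — Willis relation
ring teeth: 30 + 2·24 = 78
30(ω_sun−ω_arm) = −78(ω_ring−ω_arm),  ω_sun = 0, ω_ring = 1
30(0−ω_arm) = −78(1−ω_arm)  ⇒  108·ω_arm = 78  ⇒  ω_arm = 13/18
sun–planet mesh: 30·(0−13/18) = −24·(ω_p−ω_arm)  ⇒  ω_p−ω_arm = 65/72
exact speed ratio = 65/72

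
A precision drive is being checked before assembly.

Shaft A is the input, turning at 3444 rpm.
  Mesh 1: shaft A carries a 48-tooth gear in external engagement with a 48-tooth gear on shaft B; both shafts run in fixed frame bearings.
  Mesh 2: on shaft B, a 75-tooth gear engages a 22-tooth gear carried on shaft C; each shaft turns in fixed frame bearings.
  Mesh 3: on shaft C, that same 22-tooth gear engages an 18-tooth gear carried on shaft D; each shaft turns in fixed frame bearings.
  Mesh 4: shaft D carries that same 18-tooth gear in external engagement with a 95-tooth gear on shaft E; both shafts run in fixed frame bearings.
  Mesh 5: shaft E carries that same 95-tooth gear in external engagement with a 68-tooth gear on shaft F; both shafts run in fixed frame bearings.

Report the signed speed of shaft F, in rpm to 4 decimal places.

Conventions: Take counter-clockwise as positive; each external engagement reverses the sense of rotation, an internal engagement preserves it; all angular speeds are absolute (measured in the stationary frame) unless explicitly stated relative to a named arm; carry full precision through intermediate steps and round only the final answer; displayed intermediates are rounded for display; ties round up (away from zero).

-3798.5294 rpm

5-mesh fixed-axis compound train (all bearings frame-fixed)
mesh 1 [48T→48T]: ω = 3444.0000×48/48 = 3444.0000 rpm, sense flips to −
mesh 2 [75T→22T]: ω = 3444.0000×75/22 = 11740.9091 rpm, sense flips to +
mesh 3 [22T→18T]: ω = 11740.9091×22/18 = 14350.0000 rpm, sense flips to −
mesh 4 [18T→95T]: ω = 14350.0000×18/95 = 2718.9474 rpm, sense flips to +
mesh 5 [95T→68T]: ω = 2718.9474×95/68 = 3798.5294 rpm, sense flips to −
signed output speed = -3798.5294 rpm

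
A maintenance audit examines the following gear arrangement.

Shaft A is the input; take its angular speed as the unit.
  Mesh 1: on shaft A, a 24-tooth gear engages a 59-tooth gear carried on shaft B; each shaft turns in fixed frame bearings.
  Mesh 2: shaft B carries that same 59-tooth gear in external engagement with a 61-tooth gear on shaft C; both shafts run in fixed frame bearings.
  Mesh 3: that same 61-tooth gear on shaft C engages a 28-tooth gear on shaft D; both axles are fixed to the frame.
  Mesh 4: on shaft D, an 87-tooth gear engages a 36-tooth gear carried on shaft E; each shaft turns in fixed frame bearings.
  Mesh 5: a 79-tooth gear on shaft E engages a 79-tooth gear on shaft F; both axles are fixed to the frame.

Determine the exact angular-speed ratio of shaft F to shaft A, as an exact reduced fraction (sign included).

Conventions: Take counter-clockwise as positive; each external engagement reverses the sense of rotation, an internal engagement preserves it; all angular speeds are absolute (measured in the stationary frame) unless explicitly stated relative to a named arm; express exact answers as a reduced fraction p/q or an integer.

class = fixed-axis compound train [5 meshes; 5 ratios multiply, 5 sense flips]
mesh 1 [24T→59T]: running ratio 24/59, sense −
mesh 2 [59T→61T]: running ratio 24/61, sense +
mesh 3 [61T→28T]: running ratio 6/7, sense −
mesh 4 [87T→36T]: running ratio 29/14, sense +
mesh 5 [79T→79T]: running ratio 29/14, sense −
ω_out/ω_in = -29/14

-29/14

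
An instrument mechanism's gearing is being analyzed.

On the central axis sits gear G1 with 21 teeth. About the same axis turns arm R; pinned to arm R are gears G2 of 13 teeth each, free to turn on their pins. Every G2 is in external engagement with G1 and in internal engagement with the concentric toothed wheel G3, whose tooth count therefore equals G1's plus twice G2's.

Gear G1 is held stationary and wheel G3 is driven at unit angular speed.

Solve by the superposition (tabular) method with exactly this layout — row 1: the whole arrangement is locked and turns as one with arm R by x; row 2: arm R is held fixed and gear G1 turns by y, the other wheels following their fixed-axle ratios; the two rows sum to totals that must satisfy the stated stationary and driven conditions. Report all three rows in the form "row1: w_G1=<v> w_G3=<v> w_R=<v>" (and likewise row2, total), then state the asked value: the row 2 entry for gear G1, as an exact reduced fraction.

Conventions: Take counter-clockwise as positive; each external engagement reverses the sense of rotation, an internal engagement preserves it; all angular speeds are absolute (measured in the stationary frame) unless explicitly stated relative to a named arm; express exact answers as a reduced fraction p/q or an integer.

row1: w_G1=47/68 w_G3=47/68 w_R=47/68
row2: w_G1=-47/68 w_G3=21/68 w_R=0
total: w_G1=0 w_G3=1 w_R=47/68
asked value: -47/68

recognized (axles ride arm R): planetary set, 21/13/47 teeth
row 1 — lock + rotate with arm: ω_sun = ω_ring = ω_arm = x
row 2 — arm fixed, fixed-axis ratios: sun y, ring −(21/47)·y, arm 0
boundary: total ω_sun = x + y = 0 and total ω_ring = x − (21/47)·y = 1  ⇒  y = -47/68, x = 47/68
row 2 ring = −(21/47)·(-47/68) = 21/68
totals (row 1 + row 2): sun 47/68 + (-47/68) = 0, ring 47/68 + 21/68 = 1, arm 47/68 + 0 = 47/68
asked cell (row2, sun) = -47/68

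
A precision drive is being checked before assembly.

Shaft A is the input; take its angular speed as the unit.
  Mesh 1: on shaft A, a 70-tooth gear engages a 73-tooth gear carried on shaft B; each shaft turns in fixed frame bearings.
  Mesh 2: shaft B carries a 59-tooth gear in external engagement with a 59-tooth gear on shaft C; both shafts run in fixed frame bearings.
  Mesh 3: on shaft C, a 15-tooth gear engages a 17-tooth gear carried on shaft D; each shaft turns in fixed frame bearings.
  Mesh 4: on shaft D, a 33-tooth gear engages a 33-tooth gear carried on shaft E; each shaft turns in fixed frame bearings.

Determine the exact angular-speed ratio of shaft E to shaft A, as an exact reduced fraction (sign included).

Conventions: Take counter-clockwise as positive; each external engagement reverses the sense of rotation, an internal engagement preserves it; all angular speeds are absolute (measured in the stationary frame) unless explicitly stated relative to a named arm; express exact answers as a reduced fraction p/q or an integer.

class = fixed-axis compound train [4 meshes; 4 ratios multiply, 4 sense flips]
mesh 1 [70T→73T]: running ratio 70/73, sense −
mesh 2 [59T→59T]: running ratio 70/73, sense +
mesh 3 [15T→17T]: running ratio 1050/1241, sense −
mesh 4 [33T→33T]: running ratio 1050/1241, sense +
ω_out/ω_in = 1050/1241

1050/1241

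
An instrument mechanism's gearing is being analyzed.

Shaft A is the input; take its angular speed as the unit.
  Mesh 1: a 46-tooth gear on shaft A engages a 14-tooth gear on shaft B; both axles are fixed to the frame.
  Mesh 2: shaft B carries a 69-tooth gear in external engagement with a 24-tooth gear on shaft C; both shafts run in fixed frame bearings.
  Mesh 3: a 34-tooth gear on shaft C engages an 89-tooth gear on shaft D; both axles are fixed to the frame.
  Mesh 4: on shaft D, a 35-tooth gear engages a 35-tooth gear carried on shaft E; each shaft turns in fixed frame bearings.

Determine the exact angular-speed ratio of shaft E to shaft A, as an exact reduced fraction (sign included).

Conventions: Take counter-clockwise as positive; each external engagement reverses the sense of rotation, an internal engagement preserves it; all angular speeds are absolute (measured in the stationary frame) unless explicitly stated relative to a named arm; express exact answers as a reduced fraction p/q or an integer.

class = fixed-axis compound train [4 meshes; 4 ratios multiply, 4 sense flips]
mesh 1 [46T→14T]: running ratio 23/7, sense −
mesh 2 [69T→24T]: running ratio 529/56, sense +
mesh 3 [34T→89T]: running ratio 8993/2492, sense −
mesh 4 [35T→35T]: running ratio 8993/2492, sense +
ω_out/ω_in = 8993/2492

8993/2492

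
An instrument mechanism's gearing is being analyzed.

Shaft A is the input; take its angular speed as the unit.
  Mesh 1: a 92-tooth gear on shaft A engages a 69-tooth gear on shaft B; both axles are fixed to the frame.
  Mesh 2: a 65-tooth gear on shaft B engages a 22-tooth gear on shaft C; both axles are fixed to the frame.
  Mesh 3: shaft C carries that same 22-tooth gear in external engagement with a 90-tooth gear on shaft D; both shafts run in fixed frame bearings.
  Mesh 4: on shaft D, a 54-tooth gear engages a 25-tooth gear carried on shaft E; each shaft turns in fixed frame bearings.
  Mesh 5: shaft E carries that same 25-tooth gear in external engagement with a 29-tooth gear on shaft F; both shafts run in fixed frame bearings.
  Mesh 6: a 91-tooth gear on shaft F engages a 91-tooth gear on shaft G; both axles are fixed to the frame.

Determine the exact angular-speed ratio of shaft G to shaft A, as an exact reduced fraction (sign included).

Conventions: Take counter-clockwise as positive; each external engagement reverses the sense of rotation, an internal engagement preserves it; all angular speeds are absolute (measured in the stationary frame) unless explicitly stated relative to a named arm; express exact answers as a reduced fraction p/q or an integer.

class = fixed-axis compound train [6 meshes; 6 ratios multiply, 6 sense flips]
mesh 1 [92T→69T]: running ratio 4/3, sense −
mesh 2 [65T→22T]: running ratio 130/33, sense +
mesh 3 [22T→90T]: running ratio 26/27, sense −
mesh 4 [54T→25T]: running ratio 52/25, sense +
mesh 5 [25T→29T]: running ratio 52/29, sense −
mesh 6 [91T→91T]: running ratio 52/29, sense +
ω_out/ω_in = 52/29

52/29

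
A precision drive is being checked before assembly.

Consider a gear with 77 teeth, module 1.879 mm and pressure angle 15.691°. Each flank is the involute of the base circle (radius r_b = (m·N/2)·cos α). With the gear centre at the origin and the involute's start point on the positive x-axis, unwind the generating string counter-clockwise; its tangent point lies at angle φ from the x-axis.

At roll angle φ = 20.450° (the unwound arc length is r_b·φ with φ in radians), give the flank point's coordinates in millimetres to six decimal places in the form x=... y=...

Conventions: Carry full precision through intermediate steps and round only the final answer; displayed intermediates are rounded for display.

x=73.941494 y=1.042178

single-mesh involute tooth geometry (77T wheel at module 1.879)
pitch radius r_p = m·N/2 = 1.879·77/2 = 72.341500
base radius r_b = r_p·cos α = 72.341500·cos 15.691° = 69.645639
roll angle φ = 20.450° = 0.35691983 rad
x = r_b·(cos φ + φ·sin φ) = 73.941494
y = r_b·(sin φ − φ·cos φ) = 1.042178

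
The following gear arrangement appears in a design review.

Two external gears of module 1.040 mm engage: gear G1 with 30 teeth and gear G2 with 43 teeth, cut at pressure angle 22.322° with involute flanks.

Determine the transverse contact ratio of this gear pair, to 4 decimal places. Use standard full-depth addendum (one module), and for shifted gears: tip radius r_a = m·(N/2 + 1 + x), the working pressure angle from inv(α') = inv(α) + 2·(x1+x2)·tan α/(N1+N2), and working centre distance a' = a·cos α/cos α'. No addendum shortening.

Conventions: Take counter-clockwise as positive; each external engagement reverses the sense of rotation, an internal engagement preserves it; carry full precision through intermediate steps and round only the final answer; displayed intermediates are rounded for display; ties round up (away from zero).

1.5909

class = single-mesh tooth geometry [involute pair 30T × 43T, m = 1.040]
base radii: r_b1 = 14.430998, r_b2 = 20.684430
tip radii: r_a1 = 16.640000, r_a2 = 23.400000
no profile shift: α' = α, a' = a
action lengths: √(r_a1²−r_b1²) = 8.284679, √(r_a2²−r_b2²) = 10.941406
base pitch p_b = π·m·cos α = 3.022421
CR = (8.284679 + 10.941406 − 37.960000·sin 22.32200°)/3.022421 = 1.590925
contact ratio ≈ 1.5909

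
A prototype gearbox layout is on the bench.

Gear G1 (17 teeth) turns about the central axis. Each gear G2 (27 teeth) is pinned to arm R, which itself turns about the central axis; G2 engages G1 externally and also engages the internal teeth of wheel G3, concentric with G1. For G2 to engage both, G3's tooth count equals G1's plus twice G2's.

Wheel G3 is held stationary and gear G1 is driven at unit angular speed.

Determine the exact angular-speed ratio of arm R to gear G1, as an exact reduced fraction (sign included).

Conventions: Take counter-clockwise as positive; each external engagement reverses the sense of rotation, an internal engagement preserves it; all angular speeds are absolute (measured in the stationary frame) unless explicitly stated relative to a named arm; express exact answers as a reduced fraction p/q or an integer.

17/88

recognized (axles ride arm R): planetary set, 17/27/71 teeth
ring teeth: 17 + 2·27 = 71
17(ω_sun−ω_arm) = −71(ω_ring−ω_arm),  ω_ring = 0, ω_sun = 1
17(1−ω_arm) = −71(0−ω_arm)  ⇒  88·ω_arm = 17  ⇒  ω_arm = 17/88
ω_out/ω_in = 17/88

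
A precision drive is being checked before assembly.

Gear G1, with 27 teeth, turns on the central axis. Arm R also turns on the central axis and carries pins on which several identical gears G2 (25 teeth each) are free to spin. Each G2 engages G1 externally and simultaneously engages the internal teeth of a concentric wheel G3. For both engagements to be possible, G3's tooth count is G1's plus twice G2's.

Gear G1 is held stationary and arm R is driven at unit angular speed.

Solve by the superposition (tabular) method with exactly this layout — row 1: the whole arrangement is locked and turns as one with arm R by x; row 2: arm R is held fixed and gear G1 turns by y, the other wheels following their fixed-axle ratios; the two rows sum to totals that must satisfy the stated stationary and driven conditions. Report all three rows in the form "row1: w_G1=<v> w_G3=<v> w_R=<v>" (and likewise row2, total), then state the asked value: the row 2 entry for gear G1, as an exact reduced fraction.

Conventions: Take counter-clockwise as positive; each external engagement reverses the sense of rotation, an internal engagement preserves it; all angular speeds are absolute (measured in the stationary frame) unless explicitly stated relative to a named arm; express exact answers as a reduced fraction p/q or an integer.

planetary set (27T centre, 25T on arm, 77T internal) — Willis relation
superposition row 1 [locked train]: every member turns x
row 2 — arm fixed, fixed-axis ratios: sun y, ring −(27/77)·y, arm 0
boundary: total ω_sun = x + y = 0 and total ω_arm = x = 1  ⇒  y = -1, x = 1
row 2 ring = −(27/77)·(-1) = 27/77
totals (row 1 + row 2): sun 1 + (-1) = 0, ring 1 + 27/77 = 104/77, arm 1 + 0 = 1
asked cell (row2, sun) = -1

row1: w_G1=1 w_G3=1 w_R=1
row2: w_G1=-1 w_G3=27/77 w_R=0
total: w_G1=0 w_G3=104/77 w_R=1
asked value: -1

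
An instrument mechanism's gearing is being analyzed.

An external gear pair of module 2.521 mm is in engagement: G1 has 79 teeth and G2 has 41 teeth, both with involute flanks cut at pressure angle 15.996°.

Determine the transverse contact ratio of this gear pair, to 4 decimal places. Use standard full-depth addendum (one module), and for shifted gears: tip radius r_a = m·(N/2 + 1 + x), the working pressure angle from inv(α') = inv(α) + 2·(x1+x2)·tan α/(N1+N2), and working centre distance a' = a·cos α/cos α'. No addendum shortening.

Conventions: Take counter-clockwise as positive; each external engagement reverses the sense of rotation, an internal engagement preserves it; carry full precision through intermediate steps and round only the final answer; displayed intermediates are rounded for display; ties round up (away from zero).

recognized (one external pair, fixed centres): single-mesh tooth geometry, m = 2.521, N1 = 79, N2 = 41
base radii: r_b1 = 95.723875, r_b2 = 49.679479
tip radii: r_a1 = 102.100500, r_a2 = 54.201500
no profile shift: α' = α, a' = a
action lengths: √(r_a1²−r_b1²) = 35.516923, √(r_a2²−r_b2²) = 21.673761
base pitch p_b = π·m·cos α = 7.613302
CR = (35.516923 + 21.673761 − 151.260000·sin 15.99600°)/7.613302 = 2.036952
contact ratio ≈ 2.0370

2.0370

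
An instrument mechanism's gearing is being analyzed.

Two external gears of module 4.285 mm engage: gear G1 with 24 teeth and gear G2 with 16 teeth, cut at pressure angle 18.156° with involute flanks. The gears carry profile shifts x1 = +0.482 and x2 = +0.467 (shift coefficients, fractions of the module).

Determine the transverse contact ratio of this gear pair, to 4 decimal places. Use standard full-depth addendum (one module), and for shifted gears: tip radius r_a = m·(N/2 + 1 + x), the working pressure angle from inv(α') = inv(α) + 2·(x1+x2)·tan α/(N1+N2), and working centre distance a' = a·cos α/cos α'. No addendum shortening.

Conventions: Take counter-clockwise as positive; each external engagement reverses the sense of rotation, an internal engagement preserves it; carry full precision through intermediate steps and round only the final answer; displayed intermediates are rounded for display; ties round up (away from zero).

single-mesh involute tooth geometry (24T engaging 16T at module 4.285)
base radii: r_b1 = 48.859882, r_b2 = 32.573255
tip radii: r_a1 = 57.770370, r_a2 = 40.566095
inv(α') = inv(18.156°) + 2·(+0.482+0.467)·tan α/(24+16) = 0.02661095  ⇒  α' = 24.07525°
a' = a·cos α / cos α' = 85.7000·cos 18.156°/cos 24.07525° = 89.191900
action lengths: √(r_a1²−r_b1²) = 30.824140, √(r_a2²−r_b2²) = 24.178320
base pitch p_b = π·m·cos α = 12.791487
CR = (30.824140 + 24.178320 − 89.191900·sin 24.07525°)/12.791487 = 1.455488
contact ratio ≈ 1.4555

1.4555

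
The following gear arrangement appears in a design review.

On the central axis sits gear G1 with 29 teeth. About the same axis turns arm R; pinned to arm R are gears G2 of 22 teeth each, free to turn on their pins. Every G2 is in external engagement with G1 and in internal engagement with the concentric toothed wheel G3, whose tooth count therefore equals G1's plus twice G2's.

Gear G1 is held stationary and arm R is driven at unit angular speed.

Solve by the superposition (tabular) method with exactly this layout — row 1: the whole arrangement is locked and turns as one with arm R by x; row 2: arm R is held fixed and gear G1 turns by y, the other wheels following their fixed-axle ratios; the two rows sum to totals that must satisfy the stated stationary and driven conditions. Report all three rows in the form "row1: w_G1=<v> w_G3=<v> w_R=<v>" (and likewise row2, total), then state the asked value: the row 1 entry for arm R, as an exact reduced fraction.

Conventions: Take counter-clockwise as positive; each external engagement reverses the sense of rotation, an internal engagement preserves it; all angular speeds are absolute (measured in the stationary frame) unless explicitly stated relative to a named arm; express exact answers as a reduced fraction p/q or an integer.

recognized (axles ride arm R): planetary set, 29/22/73 teeth
row 1: whole set turns with the arm by x
row 2 — arm fixed, fixed-axis ratios: sun y, ring −(29/73)·y, arm 0
boundary: total ω_sun = x + y = 0 and total ω_arm = x = 1  ⇒  y = -1, x = 1
row 2 ring = −(29/73)·(-1) = 29/73
totals (row 1 + row 2): sun 1 + (-1) = 0, ring 1 + 29/73 = 102/73, arm 1 + 0 = 1
asked cell (row1, arm) = 1

row1: w_G1=1 w_G3=1 w_R=1
row2: w_G1=-1 w_G3=29/73 w_R=0
total: w_G1=0 w_G3=102/73 w_R=1
asked value: 1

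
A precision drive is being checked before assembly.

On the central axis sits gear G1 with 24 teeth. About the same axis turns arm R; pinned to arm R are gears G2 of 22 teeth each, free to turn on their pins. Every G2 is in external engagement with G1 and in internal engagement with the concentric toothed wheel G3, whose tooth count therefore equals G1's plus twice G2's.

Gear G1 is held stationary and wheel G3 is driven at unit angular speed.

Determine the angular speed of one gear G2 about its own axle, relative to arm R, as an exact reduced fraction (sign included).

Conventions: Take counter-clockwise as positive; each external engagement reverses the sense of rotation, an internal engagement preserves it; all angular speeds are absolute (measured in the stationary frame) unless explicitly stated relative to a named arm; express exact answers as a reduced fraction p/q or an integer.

204/253

recognized (axles ride arm R): planetary set, 24/22/68 teeth
ring teeth: 24 + 2·22 = 68
24(ω_sun−ω_arm) = −68(ω_ring−ω_arm),  ω_sun = 0, ω_ring = 1
24(0−ω_arm) = −68(1−ω_arm)  ⇒  92·ω_arm = 68  ⇒  ω_arm = 17/23
sun–planet mesh: 24·(0−17/23) = −22·(ω_p−ω_arm)  ⇒  ω_p−ω_arm = 204/253
exact speed ratio = 204/253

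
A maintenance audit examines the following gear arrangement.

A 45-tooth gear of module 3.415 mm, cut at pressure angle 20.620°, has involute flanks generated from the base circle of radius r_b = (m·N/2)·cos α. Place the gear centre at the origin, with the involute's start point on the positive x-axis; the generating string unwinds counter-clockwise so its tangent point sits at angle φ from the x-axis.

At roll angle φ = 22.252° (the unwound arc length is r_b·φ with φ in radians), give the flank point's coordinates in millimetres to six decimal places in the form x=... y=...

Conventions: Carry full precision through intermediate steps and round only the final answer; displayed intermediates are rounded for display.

topology: single-mesh involute geometry — m = 3.415, N = 45
pitch radius r_p = m·N/2 = 3.415·45/2 = 76.837500
base radius r_b = r_p·cos α = 76.837500·cos 20.620° = 71.915033
roll angle φ = 22.252° = 0.38837067 rad
x = r_b·(cos φ + φ·sin φ) = 77.135766
y = r_b·(sin φ − φ·cos φ) = 1.383162

x=77.135766 y=1.383162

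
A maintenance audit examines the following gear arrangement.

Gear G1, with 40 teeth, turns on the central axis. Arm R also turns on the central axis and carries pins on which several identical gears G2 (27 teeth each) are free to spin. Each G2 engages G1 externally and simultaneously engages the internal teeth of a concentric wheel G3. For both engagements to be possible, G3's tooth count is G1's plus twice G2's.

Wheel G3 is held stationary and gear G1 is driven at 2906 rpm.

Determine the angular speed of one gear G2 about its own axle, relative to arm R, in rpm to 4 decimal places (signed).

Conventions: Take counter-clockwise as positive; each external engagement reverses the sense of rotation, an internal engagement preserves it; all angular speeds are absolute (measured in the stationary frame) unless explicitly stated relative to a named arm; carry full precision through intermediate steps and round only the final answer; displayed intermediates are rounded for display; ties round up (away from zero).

-3020.0553 rpm

recognized (axles ride arm R): planetary set, 40/27/94 teeth
normalise by the input: solve with ω_sun = 1, then scale by 2906 rpm
ring teeth: 40 + 2·27 = 94
40(ω_sun−ω_arm) = −94(ω_ring−ω_arm),  ω_ring = 0, ω_sun = 1
40(1−ω_arm) = −94(0−ω_arm)  ⇒  134·ω_arm = 40  ⇒  ω_arm = 20/67
sun–planet mesh: 40·(1−20/67) = −27·(ω_p−ω_arm)  ⇒  ω_p−ω_arm = -1880/1809
scale: ω_p−ω_arm = -1880/1809 × 2906 rpm = -3020.0553 rpm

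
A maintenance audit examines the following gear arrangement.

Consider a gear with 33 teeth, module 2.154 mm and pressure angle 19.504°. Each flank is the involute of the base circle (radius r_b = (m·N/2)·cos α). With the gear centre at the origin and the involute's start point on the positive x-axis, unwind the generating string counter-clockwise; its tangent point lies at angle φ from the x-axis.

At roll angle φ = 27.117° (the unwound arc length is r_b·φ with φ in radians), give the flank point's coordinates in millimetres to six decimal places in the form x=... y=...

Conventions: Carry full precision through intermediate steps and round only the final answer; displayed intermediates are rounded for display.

recognized (one wheel, involute flank): single-mesh tooth geometry, m = 2.154, N = 33
pitch radius r_p = m·N/2 = 2.154·33/2 = 35.541000
base radius r_b = r_p·cos α = 35.541000·cos 19.504° = 33.501593
roll angle φ = 27.117° = 0.47328093 rad
x = r_b·(cos φ + φ·sin φ) = 37.046173
y = r_b·(sin φ − φ·cos φ) = 1.157556

x=37.046173 y=1.157556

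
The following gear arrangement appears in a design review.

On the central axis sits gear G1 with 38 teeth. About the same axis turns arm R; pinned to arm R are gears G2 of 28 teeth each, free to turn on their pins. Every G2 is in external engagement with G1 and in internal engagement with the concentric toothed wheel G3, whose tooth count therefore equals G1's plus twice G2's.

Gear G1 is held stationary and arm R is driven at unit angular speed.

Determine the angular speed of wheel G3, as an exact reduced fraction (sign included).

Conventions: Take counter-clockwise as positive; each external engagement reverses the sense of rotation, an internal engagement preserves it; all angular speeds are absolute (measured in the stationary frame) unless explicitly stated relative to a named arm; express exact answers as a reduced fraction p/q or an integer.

66/47

recognized (axles ride arm R): planetary set, 38/28/94 teeth
ring teeth: 38 + 2·28 = 94
38(ω_sun−ω_arm) = −94(ω_ring−ω_arm),  ω_sun = 0, ω_arm = 1
ω_ring = 1 − (38/94)(0−1) = 66/47
exact speed ratio = 66/47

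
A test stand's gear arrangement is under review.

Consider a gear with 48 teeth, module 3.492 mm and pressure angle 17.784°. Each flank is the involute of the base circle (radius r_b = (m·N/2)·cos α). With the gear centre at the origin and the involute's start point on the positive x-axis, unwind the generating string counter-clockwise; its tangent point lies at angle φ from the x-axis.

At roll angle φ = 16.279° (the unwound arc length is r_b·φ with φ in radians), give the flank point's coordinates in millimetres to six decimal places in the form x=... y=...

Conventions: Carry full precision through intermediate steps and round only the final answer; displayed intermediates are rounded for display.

class = single-mesh tooth geometry [base-circle involute, m = 3.492, 48T]
pitch radius r_p = m·N/2 = 3.492·48/2 = 83.808000
base radius r_b = r_p·cos α = 83.808000·cos 17.784° = 79.803211
roll angle φ = 16.279° = 0.28412215 rad
x = r_b·(cos φ + φ·sin φ) = 82.959570
y = r_b·(sin φ − φ·cos φ) = 0.605208

x=82.959570 y=0.605208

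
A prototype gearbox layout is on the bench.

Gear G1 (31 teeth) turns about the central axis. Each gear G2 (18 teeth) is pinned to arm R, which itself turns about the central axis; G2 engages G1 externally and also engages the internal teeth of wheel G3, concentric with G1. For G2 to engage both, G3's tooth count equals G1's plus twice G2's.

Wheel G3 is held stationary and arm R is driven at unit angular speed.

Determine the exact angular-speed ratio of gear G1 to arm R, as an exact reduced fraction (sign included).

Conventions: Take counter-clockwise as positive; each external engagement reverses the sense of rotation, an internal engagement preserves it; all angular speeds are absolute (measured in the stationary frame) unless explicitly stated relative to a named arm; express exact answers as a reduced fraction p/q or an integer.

98/31

class = planetary set [G3 = 31+2·18 = 67; Willis about the carrier]
ring teeth: 31 + 2·18 = 67
31(ω_sun−ω_arm) = −67(ω_ring−ω_arm),  ω_ring = 0, ω_arm = 1
ω_sun = 1 − (67/31)(0−1) = 98/31
ω_out/ω_in = 98/31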